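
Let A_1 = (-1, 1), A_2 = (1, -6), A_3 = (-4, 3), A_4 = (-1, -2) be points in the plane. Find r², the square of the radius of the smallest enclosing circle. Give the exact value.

By Welzl's lemma the MEC is supported by two points (diametrically opposite) or three points (on a circumcircle).
The farthest pair is A_2–A_3 with squared distance 106. The circle on this segment as diameter has centre (-1.5, -1.5) and r² = 106/4 = 26.5.
Check A_1: distance² to centre = 6.5 ≤ 26.5, so it lies inside.
All remaining points lie in this disk, and no smaller disk contains both endpoints, so this is the minimum enclosing circle.

26.5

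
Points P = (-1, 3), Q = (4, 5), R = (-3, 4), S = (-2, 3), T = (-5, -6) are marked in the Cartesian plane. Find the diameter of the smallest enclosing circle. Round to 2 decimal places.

14.21

The farthest pair is Q–T with squared distance 202. The circle on this segment as diameter has centre (-0.5, -0.5) and r² = 202/4 = 50.5.
Check P: distance² to centre = 12.5 ≤ 50.5, so it lies inside.
All remaining points lie in this disk, and no smaller disk contains both endpoints, so this is the minimum enclosing circle.
Diameter = 2r = 2√(50.5) ≈ 14.21.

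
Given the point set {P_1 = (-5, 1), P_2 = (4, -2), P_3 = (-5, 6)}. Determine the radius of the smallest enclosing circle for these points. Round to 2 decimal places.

6.02

Side lengths²: P_1P_2² = 90, P_1P_3² = 25, P_2P_3² = 145.
Since P_2P_3² = 145 ≥ 90 + 25 = 115, the angle opposite P_2P_3 is not acute, so the smallest enclosing circle has P_2P_3 as diameter.
Centre = midpoint of P_2P_3 = (-0.5, 2), r² = 145/4 = 36.25.
r = √(36.25) ≈ 6.02.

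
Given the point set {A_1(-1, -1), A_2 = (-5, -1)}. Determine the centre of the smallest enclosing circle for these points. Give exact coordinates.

The smallest circle enclosing two points has them as diameter endpoints.
Centre = midpoint = (-3, -1); r² = |A_1A_2|²/4 = 16/4 = 4.
Centre = (-3, -1).

(-3, -1)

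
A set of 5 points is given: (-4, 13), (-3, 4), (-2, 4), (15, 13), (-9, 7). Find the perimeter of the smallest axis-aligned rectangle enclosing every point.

Width = max x − min x = 15 − (-9) = 24.
Height = max y − min y = 13 − 4 = 9.
Perimeter = 2(24 + 9) = 66.

66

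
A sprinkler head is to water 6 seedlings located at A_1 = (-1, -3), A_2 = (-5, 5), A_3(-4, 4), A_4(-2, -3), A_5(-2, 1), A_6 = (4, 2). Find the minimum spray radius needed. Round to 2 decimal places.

A smallest enclosing disk is always determined by at most three of the input points on its boundary.
The minimum enclosing circle is determined by three boundary points: A_2, A_4, A_6.
Their circumcentre is (-43/42, 27/14) with r² = 22265/882.
The farthest remaining point A_1 is at distance² 21425/882 ≤ 22265/882.
r = √(22265/882) ≈ 5.02.

5.02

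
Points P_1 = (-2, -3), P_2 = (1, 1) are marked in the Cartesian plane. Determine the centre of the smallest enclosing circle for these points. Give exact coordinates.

(-0.5, -1)

The smallest circle enclosing two points has them as diameter endpoints.
Centre = midpoint = (-0.5, -1); r² = |P_1P_2|²/4 = 25/4 = 6.25.
Centre = (-0.5, -1).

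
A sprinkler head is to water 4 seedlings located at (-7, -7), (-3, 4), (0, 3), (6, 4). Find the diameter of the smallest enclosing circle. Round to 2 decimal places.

17.03

By Welzl's lemma the MEC is supported by two points (diametrically opposite) or three points (on a circumcircle).
The farthest pair is (-7, -7)–(6, 4) with squared distance 290. The circle on this segment as diameter has centre (-0.5, -1.5) and r² = 290/4 = 72.5.
Check (-3, 4): distance² to centre = 36.5 ≤ 72.5, so it lies inside.
All remaining points lie in this disk, and no smaller disk contains both endpoints, so this is the minimum enclosing circle.
Diameter = 2r = 2√(72.5) ≈ 17.03.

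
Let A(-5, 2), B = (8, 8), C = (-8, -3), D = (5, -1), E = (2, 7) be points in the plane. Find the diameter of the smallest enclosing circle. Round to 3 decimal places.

The minimum enclosing circle of a finite set is fixed by two of the points (as a diameter) or three (as a circumcircle).
The farthest pair is B–C with squared distance 377. The circle on this segment as diameter has centre (0, 2.5) and r² = 377/4 = 94.25.
Check A: distance² to centre = 25.25 ≤ 94.25, so it lies inside.
All remaining points lie in this disk, and no smaller disk contains both endpoints, so this is the minimum enclosing circle.
Diameter = 2r = 2√(94.25) ≈ 19.416.

19.416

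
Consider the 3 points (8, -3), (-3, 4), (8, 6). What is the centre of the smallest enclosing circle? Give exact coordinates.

Call the three points A, B, C in the order given.
Side lengths²: AB² = 170, AC² = 81, BC² = 125.
Since AB² = 170 < 125 + 81 = 206, the triangle is acute, so the smallest enclosing circle is the circumcircle.
Circumcentre = (69/22, 1.5), r² = 10625/242.
Centre = (69/22, 1.5).

(69/22, 1.5)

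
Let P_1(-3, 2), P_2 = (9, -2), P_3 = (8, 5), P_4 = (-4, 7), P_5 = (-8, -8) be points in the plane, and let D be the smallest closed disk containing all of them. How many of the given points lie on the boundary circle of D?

2

A smallest enclosing disk is always determined by at most three of the input points on its boundary.
The farthest pair is P_3–P_5 with squared distance 425. The circle on this segment as diameter has centre (0, -1.5) and r² = 425/4 = 106.25.
Check P_1: distance² to centre = 21.25 ≤ 106.25, so it lies inside.
All remaining points lie in this disk, and no smaller disk contains both endpoints, so this is the minimum enclosing circle.
The points at distance exactly r from the centre are P_3, P_5 — 2 points.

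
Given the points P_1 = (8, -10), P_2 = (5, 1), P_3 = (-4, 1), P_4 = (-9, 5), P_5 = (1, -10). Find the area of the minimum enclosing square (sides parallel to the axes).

289

The bounding box has width 17 and height 15.
An axis-aligned square enclosing the set must have side ≥ max(width, height).
So the minimum side is max(17, 15) = 17.
Area = 17² = 289.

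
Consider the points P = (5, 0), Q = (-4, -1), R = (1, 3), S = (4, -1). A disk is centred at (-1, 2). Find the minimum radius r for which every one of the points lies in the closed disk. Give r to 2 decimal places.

The required radius is the distance from (-1, 2) to the farthest point.
Squared distances: 40, 18, 5, 34.
Maximum is 40, attained at P.
r = √40 ≈ 6.32.

6.32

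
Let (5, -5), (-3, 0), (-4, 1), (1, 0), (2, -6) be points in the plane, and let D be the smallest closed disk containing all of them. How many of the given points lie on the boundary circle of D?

2

The farthest pair is (5, -5)–(-4, 1) with squared distance 117. The circle on this segment as diameter has centre (0.5, -2) and r² = 117/4 = 29.25.
Check (-3, 0): distance² to centre = 16.25 ≤ 29.25, so it lies inside.
All remaining points lie in this disk, and no smaller disk contains both endpoints, so this is the minimum enclosing circle.
The points at distance exactly r from the centre are (5, -5), (-4, 1) — 2 points.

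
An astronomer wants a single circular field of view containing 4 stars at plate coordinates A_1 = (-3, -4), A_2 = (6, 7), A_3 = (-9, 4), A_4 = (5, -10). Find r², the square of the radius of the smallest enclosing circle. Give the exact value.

The minimum enclosing circle is determined by three boundary points: A_2, A_3, A_4.
Their circumcentre is (-1/6, -7/6) with r² = 1885/18.
The farthest remaining point A_1 is at distance² 289/18 ≤ 1885/18.

1885/18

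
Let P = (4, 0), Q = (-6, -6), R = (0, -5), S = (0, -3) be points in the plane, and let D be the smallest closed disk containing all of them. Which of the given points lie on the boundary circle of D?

The farthest pair is P–Q with squared distance 136. The circle on this segment as diameter has centre (-1, -3) and r² = 136/4 = 34.
Check R: distance² to centre = 5 ≤ 34, so it lies inside.
All remaining points lie in this disk, and no smaller disk contains both endpoints, so this is the minimum enclosing circle.
The points at distance exactly r from the centre are P, Q — 2 points.

P, Q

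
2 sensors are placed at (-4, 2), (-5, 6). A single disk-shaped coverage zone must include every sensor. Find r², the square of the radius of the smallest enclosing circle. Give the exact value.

The smallest circle enclosing two points has them as diameter endpoints.
Centre = midpoint = (-4.5, 4); r² = |(-4, 2)−(-5, 6)|²/4 = 17/4 = 4.25.

4.25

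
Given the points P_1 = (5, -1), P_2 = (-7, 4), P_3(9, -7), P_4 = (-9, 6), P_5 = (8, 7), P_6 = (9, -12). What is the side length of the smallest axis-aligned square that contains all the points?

The bounding box has width 18 and height 19.
An axis-aligned square enclosing the set must have side ≥ max(width, height).
So the minimum side is max(18, 19) = 19.

19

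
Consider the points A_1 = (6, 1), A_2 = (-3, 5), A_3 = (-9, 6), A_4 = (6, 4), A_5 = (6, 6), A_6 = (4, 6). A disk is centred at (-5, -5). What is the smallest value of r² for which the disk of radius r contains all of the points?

The required radius is the distance from (-5, -5) to the farthest point.
Squared distances: 157, 104, 137, 202, 242, 202.
Maximum is 242, attained at A_5.

242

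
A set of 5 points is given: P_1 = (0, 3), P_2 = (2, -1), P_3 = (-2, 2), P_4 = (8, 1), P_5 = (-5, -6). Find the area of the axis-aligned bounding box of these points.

117

x ranges over [-5, 8], width 13.
y ranges over [-6, 3], height 9.
Area = 13 × 9 = 117.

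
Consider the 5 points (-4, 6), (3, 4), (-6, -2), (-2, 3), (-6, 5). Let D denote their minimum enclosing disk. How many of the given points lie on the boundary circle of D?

The minimum enclosing circle of a finite set is fixed by two of the points (as a diameter) or three (as a circumcircle).
The minimum enclosing circle is determined by three boundary points: (3, 4), (-6, -2), (-6, 5).
Their circumcentre is (-11/6, 1.5) with r² = 533/18.
The farthest remaining point (-4, 6) is at distance² 449/18 ≤ 533/18.
The points at distance exactly r from the centre are (3, 4), (-6, -2), (-6, 5) — 3 points.

3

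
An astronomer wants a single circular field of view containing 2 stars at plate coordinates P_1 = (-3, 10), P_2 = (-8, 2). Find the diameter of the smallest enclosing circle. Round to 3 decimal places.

The smallest circle enclosing two points has them as diameter endpoints.
Centre = midpoint = (-5.5, 6); r² = |P_1P_2|²/4 = 89/4 = 22.25.
Diameter = 2r = 2√(22.25) ≈ 9.434.

9.434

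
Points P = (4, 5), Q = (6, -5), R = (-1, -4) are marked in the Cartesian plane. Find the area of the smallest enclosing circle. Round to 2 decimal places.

93.62

Side lengths²: PQ² = 104, PR² = 106, QR² = 50.
Since PR² = 106 < 104 + 50 = 154, the triangle is acute, so the smallest enclosing circle is the circumcircle.
Circumcentre = (105/34, -13/34), r² = 17225/578.
Area = π·r² = π·17225/578 ≈ 93.62.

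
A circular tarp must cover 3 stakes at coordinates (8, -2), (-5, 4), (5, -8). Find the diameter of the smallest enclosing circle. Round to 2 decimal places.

15.63

Call the three points A, B, C in the order given.
Side lengths²: AB² = 205, AC² = 45, BC² = 244.
Since BC² = 244 < 205 + 45 = 250, the triangle is acute, so the smallest enclosing circle is the circumcircle.
Circumcentre = (0.1875, -1.84375), r² = 61.0595703125.
Diameter = 2r = 2√(61.0595703125) ≈ 15.63.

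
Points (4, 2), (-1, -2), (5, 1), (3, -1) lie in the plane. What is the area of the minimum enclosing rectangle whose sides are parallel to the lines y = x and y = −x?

In coordinates u = x + y, v = x − y the rectangle is axis-aligned; the map (x,y)→(u,v) scales areas by 2.
u-values: 6, -3, 6, 2; range = 6 − (-3) = 9.
v-values: 2, 1, 4, 4; range = 4 − 1 = 3.
Area = (9 × 3) / 2 = 13.5.

13.5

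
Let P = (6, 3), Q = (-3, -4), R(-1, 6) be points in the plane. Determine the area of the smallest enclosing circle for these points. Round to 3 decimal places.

Side lengths²: PQ² = 130, PR² = 58, QR² = 104.
Since PQ² = 130 < 104 + 58 = 162, the triangle is acute, so the smallest enclosing circle is the circumcircle.
Circumcentre = (29/38, 17/38), r² = 24505/722.
Area = π·r² = π·24505/722 ≈ 106.627.

106.627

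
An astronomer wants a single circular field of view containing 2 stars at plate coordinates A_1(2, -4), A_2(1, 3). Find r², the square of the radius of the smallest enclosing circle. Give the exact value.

12.5

The smallest circle enclosing two points has them as diameter endpoints.
Centre = midpoint = (1.5, -0.5); r² = |A_1A_2|²/4 = 50/4 = 12.5.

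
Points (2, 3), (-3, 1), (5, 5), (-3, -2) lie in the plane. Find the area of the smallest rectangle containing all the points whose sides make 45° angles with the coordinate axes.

30

In coordinates u = x + y, v = x − y the rectangle is axis-aligned; the map (x,y)→(u,v) scales areas by 2.
u-values: 5, -2, 10, -5; range = 10 − (-5) = 15.
v-values: -1, -4, 0, -1; range = 0 − (-4) = 4.
Area = (15 × 4) / 2 = 30.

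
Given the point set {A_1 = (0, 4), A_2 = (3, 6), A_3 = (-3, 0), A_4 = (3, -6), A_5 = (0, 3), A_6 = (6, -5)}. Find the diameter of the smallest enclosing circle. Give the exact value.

12

The farthest pair is A_2–A_4 with squared distance 144. The circle on this segment as diameter has centre (3, 0) and r² = 144/4 = 36.
Check A_1: distance² to centre = 25 ≤ 36, so it lies inside.
All remaining points lie in this disk, and no smaller disk contains both endpoints, so this is the minimum enclosing circle.
Diameter = 2r = 2√36 = 12.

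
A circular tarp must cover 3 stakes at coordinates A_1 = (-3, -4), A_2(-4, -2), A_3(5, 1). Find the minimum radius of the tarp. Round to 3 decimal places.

4.765

Side lengths²: A_1A_2² = 5, A_1A_3² = 89, A_2A_3² = 90.
Since A_2A_3² = 90 < 89 + 5 = 94, the triangle is acute, so the smallest enclosing circle is the circumcircle.
Circumcentre = (9/14, -13/14), r² = 2225/98.
r = √(2225/98) ≈ 4.765.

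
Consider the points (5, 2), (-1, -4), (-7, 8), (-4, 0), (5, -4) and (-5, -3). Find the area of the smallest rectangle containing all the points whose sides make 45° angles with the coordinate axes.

In coordinates u = x + y, v = x − y the rectangle is axis-aligned; the map (x,y)→(u,v) scales areas by 2.
u-values: 7, -5, 1, -4, 1, -8; range = 7 − (-8) = 15.
v-values: 3, 3, -15, -4, 9, -2; range = 9 − (-15) = 24.
Area = (15 × 24) / 2 = 180.

180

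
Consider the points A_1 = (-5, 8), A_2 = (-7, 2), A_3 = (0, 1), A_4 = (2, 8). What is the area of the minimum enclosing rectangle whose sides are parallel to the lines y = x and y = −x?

In coordinates u = x + y, v = x − y the rectangle is axis-aligned; the map (x,y)→(u,v) scales areas by 2.
u-values: 3, -5, 1, 10; range = 10 − (-5) = 15.
v-values: -13, -9, -1, -6; range = -1 − (-13) = 12.
Area = (15 × 12) / 2 = 90.

90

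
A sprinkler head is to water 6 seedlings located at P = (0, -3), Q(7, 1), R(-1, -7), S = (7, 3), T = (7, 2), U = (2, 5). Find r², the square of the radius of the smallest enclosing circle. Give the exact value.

20213/484

The minimum enclosing circle is determined by three boundary points: R, S, U.
Their circumcentre is (51/22, -16/11) with r² = 20213/484.
The farthest remaining point T is at distance² 16385/484 ≤ 20213/484.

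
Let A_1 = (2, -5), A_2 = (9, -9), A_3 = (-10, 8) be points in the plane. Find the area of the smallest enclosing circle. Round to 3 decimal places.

510.509

Side lengths²: A_1A_2² = 65, A_1A_3² = 313, A_2A_3² = 650.
Since A_2A_3² = 650 ≥ 313 + 65 = 378, the angle opposite A_2A_3 is not acute, so the smallest enclosing circle has A_2A_3 as diameter.
Centre = midpoint of A_2A_3 = (-0.5, -0.5), r² = 650/4 = 162.5.
Area = π·r² = π·162.5 ≈ 510.509.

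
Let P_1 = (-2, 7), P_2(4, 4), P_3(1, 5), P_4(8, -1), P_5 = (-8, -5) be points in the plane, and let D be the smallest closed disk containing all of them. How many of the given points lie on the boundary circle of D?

3

A smallest enclosing disk is always determined by at most three of the input points on its boundary.
The minimum enclosing circle is determined by three boundary points: P_1, P_4, P_5.
Their circumcentre is (-3/7, -9/7) with r² = 3485/49.
The farthest remaining point P_2 is at distance² 2330/49 ≤ 3485/49.
The points at distance exactly r from the centre are P_1, P_4, P_5 — 3 points.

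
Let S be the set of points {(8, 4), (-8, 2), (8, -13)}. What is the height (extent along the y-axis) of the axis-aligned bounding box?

max y = 4, min y = -13, so height = 17.

17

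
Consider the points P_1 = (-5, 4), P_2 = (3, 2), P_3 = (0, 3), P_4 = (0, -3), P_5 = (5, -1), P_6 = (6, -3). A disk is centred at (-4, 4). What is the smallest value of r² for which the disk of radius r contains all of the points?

The required radius is the distance from (-4, 4) to the farthest point.
Squared distances: 1, 53, 17, 65, 106, 149.
Maximum is 149, attained at P_6.

149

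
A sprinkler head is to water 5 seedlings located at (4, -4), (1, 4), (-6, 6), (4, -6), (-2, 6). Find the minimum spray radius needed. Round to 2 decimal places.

7.81

The minimum enclosing circle of a finite set is fixed by two of the points (as a diameter) or three (as a circumcircle).
The farthest pair is (-6, 6)–(4, -6) with squared distance 244. The circle on this segment as diameter has centre (-1, 0) and r² = 244/4 = 61.
Check (4, -4): distance² to centre = 41 ≤ 61, so it lies inside.
All remaining points lie in this disk, and no smaller disk contains both endpoints, so this is the minimum enclosing circle.
r = √61 ≈ 7.81.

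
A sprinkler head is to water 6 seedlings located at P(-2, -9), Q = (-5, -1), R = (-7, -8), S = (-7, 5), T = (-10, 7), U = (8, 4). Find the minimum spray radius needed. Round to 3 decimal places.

10.272

A smallest enclosing disk is always determined by at most three of the input points on its boundary.
The minimum enclosing circle is determined by three boundary points: R, T, U.
Their circumcentre is (-103/58, 49/58) with r² = 177489/1682.
The farthest remaining point P is at distance² 163105/1682 ≤ 177489/1682.
r = √(177489/1682) ≈ 10.272.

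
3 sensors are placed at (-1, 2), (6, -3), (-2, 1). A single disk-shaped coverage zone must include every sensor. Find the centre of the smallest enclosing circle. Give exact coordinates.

Call the three points A, B, C in the order given.
Side lengths²: AB² = 74, AC² = 2, BC² = 80.
Since BC² = 80 ≥ 74 + 2 = 76, the angle opposite BC is not acute, so the smallest enclosing circle has BC as diameter.
Centre = midpoint of BC = (2, -1), r² = 80/4 = 20.
Centre = (2, -1).

(2, -1)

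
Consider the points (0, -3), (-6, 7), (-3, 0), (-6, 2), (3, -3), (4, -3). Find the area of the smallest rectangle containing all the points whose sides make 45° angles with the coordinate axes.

In coordinates u = x + y, v = x − y the rectangle is axis-aligned; the map (x,y)→(u,v) scales areas by 2.
u-values: -3, 1, -3, -4, 0, 1; range = 1 − (-4) = 5.
v-values: 3, -13, -3, -8, 6, 7; range = 7 − (-13) = 20.
Area = (5 × 20) / 2 = 50.

50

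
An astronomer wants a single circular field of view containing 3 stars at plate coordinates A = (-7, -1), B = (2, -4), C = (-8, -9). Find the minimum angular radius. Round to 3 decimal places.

Side lengths²: AB² = 90, AC² = 65, BC² = 125.
Since BC² = 125 < 90 + 65 = 155, the triangle is acute, so the smallest enclosing circle is the circumcircle.
Circumcentre = (-3.5, -5.5), r² = 32.5.
r = √(32.5) ≈ 5.701.

5.701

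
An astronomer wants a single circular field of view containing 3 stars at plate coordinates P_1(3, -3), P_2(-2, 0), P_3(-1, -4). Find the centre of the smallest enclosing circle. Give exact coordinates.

(0.5, -1.5)

Side lengths²: P_1P_2² = 34, P_1P_3² = 17, P_2P_3² = 17.
Since P_1P_2² = 34 ≥ 17 + 17 = 34, the angle opposite P_1P_2 is not acute, so the smallest enclosing circle has P_1P_2 as diameter.
Centre = midpoint of P_1P_2 = (0.5, -1.5), r² = 34/4 = 8.5.
Centre = (0.5, -1.5).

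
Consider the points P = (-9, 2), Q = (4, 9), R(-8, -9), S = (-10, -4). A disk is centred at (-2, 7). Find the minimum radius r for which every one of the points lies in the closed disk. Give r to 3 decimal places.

17.088

The required radius is the distance from (-2, 7) to the farthest point.
Squared distances: 74, 40, 292, 185.
Maximum is 292, attained at R.
r = √292 ≈ 17.088.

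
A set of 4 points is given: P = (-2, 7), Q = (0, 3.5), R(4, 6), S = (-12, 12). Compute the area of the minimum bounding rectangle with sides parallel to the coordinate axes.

136

x ranges over [-12, 4], width 16.
y ranges over [3.5, 12], height 8.5.
Area = 16 × 8.5 = 136.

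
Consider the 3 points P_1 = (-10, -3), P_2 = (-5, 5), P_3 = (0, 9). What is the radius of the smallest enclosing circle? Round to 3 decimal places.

7.810

Side lengths²: P_1P_2² = 89, P_1P_3² = 244, P_2P_3² = 41.
Since P_1P_3² = 244 ≥ 89 + 41 = 130, the angle opposite P_1P_3 is not acute, so the smallest enclosing circle has P_1P_3 as diameter.
Centre = midpoint of P_1P_3 = (-5, 3), r² = 244/4 = 61.
r = √61 ≈ 7.810.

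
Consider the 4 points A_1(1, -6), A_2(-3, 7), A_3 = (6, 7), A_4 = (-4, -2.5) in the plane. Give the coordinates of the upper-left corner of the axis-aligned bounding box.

(-4, 7)

x-range [-4, 6], y-range [-6, 7].
The upper-left corner is (-4, 7).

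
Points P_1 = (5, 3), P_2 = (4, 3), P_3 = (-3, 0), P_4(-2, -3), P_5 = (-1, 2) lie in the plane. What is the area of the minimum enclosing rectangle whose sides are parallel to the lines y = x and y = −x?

In coordinates u = x + y, v = x − y the rectangle is axis-aligned; the map (x,y)→(u,v) scales areas by 2.
u-values: 8, 7, -3, -5, 1; range = 8 − (-5) = 13.
v-values: 2, 1, -3, 1, -3; range = 2 − (-3) = 5.
Area = (13 × 5) / 2 = 32.5.

32.5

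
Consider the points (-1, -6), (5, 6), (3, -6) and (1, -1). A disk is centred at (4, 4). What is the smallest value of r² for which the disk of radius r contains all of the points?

125

The required radius is the distance from (4, 4) to the farthest point.
Squared distances: 125, 5, 101, 34.
Maximum is 125, attained at (-1, -6).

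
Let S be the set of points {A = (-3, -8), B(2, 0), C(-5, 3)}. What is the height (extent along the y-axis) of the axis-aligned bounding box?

max y = 3, min y = -8, so height = 11.

11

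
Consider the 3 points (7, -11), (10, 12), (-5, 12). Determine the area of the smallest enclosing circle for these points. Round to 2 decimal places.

Call the three points A, B, C in the order given.
Side lengths²: AB² = 538, AC² = 673, BC² = 225.
Since AC² = 673 < 538 + 225 = 763, the triangle is acute, so the smallest enclosing circle is the circumcircle.
Circumcentre = (2.5, 59/46), r² = 181037/1058.
Area = π·r² = π·181037/1058 ≈ 537.57.

537.57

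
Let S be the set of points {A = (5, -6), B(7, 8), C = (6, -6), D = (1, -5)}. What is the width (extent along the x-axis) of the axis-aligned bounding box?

6

max x = 7, min x = 1, so width = 6.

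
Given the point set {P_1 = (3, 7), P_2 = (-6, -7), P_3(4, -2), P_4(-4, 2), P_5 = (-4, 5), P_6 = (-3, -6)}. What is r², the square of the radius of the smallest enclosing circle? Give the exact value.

A smallest enclosing disk is always determined by at most three of the input points on its boundary.
The farthest pair is P_1–P_2 with squared distance 277. The circle on this segment as diameter has centre (-1.5, 0) and r² = 277/4 = 69.25.
Check P_3: distance² to centre = 34.25 ≤ 69.25, so it lies inside.
All remaining points lie in this disk, and no smaller disk contains both endpoints, so this is the minimum enclosing circle.

69.25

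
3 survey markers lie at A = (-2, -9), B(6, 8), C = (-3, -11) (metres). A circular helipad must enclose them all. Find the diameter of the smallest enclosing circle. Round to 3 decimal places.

Side lengths²: AB² = 353, AC² = 5, BC² = 442.
Since BC² = 442 ≥ 353 + 5 = 358, the angle opposite BC is not acute, so the smallest enclosing circle has BC as diameter.
Centre = midpoint of BC = (1.5, -1.5), r² = 442/4 = 110.5.
Diameter = 2r = 2√(110.5) ≈ 21.024.

21.024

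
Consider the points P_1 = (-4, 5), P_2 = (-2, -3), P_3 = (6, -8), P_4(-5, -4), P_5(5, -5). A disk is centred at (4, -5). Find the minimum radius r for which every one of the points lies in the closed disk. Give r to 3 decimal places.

The required radius is the distance from (4, -5) to the farthest point.
Squared distances: 164, 40, 13, 82, 1.
Maximum is 164, attained at P_1.
r = √164 ≈ 12.806.

12.806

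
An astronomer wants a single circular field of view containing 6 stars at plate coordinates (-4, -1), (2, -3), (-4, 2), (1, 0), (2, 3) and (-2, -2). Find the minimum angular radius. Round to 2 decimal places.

3.96

The minimum enclosing circle is determined by three boundary points: (2, -3), (-4, 2), (2, 3).
Their circumcentre is (-7/12, 0) with r² = 2257/144.
The farthest remaining point (-4, -1) is at distance² 1825/144 ≤ 2257/144.
r = √(2257/144) ≈ 3.96.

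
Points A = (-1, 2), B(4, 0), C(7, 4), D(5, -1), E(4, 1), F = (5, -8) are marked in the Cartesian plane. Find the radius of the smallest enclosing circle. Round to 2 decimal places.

6.36

The minimum enclosing circle is determined by three boundary points: A, C, F.
Their circumcentre is (96/23, -39/23) with r² = 21386/529.
The farthest remaining point E is at distance² 3860/529 ≤ 21386/529.
r = √(21386/529) ≈ 6.36.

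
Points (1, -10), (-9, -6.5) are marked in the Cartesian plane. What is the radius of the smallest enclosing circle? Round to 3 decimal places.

5.297

The smallest circle enclosing two points has them as diameter endpoints.
Centre = midpoint = (-4, -8.25); r² = |(1, -10)−(-9, -6.5)|²/4 = 112.25/4 = 28.0625.
r = √(28.0625) ≈ 5.297.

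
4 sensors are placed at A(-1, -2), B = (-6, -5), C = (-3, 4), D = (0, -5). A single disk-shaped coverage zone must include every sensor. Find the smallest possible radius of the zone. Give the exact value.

5

A smallest enclosing disk is always determined by at most three of the input points on its boundary.
The minimum enclosing circle is determined by three boundary points: B, C, D.
Their circumcentre is (-3, -1) with r² = 25.
The farthest remaining point A is at distance² 5 ≤ 25.
r = √25 = 5.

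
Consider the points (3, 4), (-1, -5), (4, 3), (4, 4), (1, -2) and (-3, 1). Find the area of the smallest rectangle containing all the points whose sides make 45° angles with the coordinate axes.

In coordinates u = x + y, v = x − y the rectangle is axis-aligned; the map (x,y)→(u,v) scales areas by 2.
u-values: 7, -6, 7, 8, -1, -2; range = 8 − (-6) = 14.
v-values: -1, 4, 1, 0, 3, -4; range = 4 − (-4) = 8.
Area = (14 × 8) / 2 = 56.

56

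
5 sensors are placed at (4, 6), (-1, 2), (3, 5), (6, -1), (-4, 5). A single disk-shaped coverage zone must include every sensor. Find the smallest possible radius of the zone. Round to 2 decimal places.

5.83

By Welzl's lemma the MEC is supported by two points (diametrically opposite) or three points (on a circumcircle).
The farthest pair is (6, -1)–(-4, 5) with squared distance 136. The circle on this segment as diameter has centre (1, 2) and r² = 136/4 = 34.
Check (4, 6): distance² to centre = 25 ≤ 34, so it lies inside.
All remaining points lie in this disk, and no smaller disk contains both endpoints, so this is the minimum enclosing circle.
r = √34 ≈ 5.83.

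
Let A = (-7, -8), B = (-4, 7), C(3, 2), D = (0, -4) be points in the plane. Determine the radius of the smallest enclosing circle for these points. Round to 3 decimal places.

7.754

By Welzl's lemma the MEC is supported by two points (diametrically opposite) or three points (on a circumcircle).
The minimum enclosing circle is determined by three boundary points: A, B, C.
Their circumcentre is (-4.25, -0.75) with r² = 60.125.
The farthest remaining point D is at distance² 28.625 ≤ 60.125.
r = √(60.125) ≈ 7.754.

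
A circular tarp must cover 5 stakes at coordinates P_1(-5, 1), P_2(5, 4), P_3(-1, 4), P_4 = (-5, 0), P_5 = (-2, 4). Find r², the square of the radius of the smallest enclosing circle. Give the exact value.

29

The farthest pair is P_2–P_4 with squared distance 116. The circle on this segment as diameter has centre (0, 2) and r² = 116/4 = 29.
Check P_1: distance² to centre = 26 ≤ 29, so it lies inside.
All remaining points lie in this disk, and no smaller disk contains both endpoints, so this is the minimum enclosing circle.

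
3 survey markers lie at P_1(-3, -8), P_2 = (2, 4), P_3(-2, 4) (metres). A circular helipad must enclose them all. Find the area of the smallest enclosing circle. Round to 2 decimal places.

132.73

Side lengths²: P_1P_2² = 169, P_1P_3² = 145, P_2P_3² = 16.
Since P_1P_2² = 169 ≥ 145 + 16 = 161, the angle opposite P_1P_2 is not acute, so the smallest enclosing circle has P_1P_2 as diameter.
Centre = midpoint of P_1P_2 = (-0.5, -2), r² = 169/4 = 42.25.
Area = π·r² = π·42.25 ≈ 132.73.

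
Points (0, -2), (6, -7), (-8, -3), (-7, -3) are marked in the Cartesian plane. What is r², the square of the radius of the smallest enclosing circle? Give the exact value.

53

The minimum enclosing circle of a finite set is fixed by two of the points (as a diameter) or three (as a circumcircle).
The farthest pair is (6, -7)–(-8, -3) with squared distance 212. The circle on this segment as diameter has centre (-1, -5) and r² = 212/4 = 53.
Check (0, -2): distance² to centre = 10 ≤ 53, so it lies inside.
All remaining points lie in this disk, and no smaller disk contains both endpoints, so this is the minimum enclosing circle.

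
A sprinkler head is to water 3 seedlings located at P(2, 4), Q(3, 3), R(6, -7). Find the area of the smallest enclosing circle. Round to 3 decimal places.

Side lengths²: PQ² = 2, PR² = 137, QR² = 109.
Since PR² = 137 ≥ 109 + 2 = 111, the angle opposite PR is not acute, so the smallest enclosing circle has PR as diameter.
Centre = midpoint of PR = (4, -1.5), r² = 137/4 = 34.25.
Area = π·r² = π·34.25 ≈ 107.600.

107.600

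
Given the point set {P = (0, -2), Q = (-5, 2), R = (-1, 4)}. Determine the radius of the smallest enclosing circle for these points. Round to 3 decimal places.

Side lengths²: PQ² = 41, PR² = 37, QR² = 20.
Since PQ² = 41 < 37 + 20 = 57, the triangle is acute, so the smallest enclosing circle is the circumcircle.
Circumcentre = (-49/26, 10/13), r² = 7585/676.
r = √(7585/676) ≈ 3.350.

3.350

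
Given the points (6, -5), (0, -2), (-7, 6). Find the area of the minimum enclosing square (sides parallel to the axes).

The bounding box has width 13 and height 11.
An axis-aligned square enclosing the set must have side ≥ max(width, height).
So the minimum side is max(13, 11) = 13.
Area = 13² = 169.

169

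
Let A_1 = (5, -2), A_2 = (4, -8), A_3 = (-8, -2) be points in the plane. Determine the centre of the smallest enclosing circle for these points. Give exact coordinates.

(-1.5, -4)

Side lengths²: A_1A_2² = 37, A_1A_3² = 169, A_2A_3² = 180.
Since A_2A_3² = 180 < 169 + 37 = 206, the triangle is acute, so the smallest enclosing circle is the circumcircle.
Circumcentre = (-1.5, -4), r² = 46.25.
Centre = (-1.5, -4).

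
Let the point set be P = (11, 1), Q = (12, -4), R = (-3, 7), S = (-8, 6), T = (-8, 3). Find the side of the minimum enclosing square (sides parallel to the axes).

The bounding box has width 20 and height 11.
An axis-aligned square enclosing the set must have side ≥ max(width, height).
So the minimum side is max(20, 11) = 20.

20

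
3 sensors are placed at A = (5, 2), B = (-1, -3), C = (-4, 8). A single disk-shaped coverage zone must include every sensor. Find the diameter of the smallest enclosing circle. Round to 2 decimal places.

11.89

Side lengths²: AB² = 61, AC² = 117, BC² = 130.
Since BC² = 130 < 117 + 61 = 178, the triangle is acute, so the smallest enclosing circle is the circumcircle.
Circumcentre = (-47/54, 53/18), r² = 51545/1458.
Diameter = 2r = 2√(51545/1458) ≈ 11.89.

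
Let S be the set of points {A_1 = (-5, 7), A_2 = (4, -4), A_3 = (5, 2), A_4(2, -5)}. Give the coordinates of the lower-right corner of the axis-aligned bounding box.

(5, -5)

x-range [-5, 5], y-range [-5, 7].
The lower-right corner is (5, -5).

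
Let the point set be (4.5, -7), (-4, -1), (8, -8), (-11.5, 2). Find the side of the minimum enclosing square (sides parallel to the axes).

19.5

The bounding box has width 19.5 and height 10.
An axis-aligned square enclosing the set must have side ≥ max(width, height).
So the minimum side is max(19.5, 10) = 19.5.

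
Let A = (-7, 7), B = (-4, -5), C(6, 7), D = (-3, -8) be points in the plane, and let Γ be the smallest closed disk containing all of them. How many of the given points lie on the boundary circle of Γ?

3

The minimum enclosing circle of a finite set is fixed by two of the points (as a diameter) or three (as a circumcircle).
The minimum enclosing circle is determined by three boundary points: A, C, D.
Their circumcentre is (-0.5, 0.7) with r² = 81.94.
The farthest remaining point B is at distance² 44.74 ≤ 81.94.
The points at distance exactly r from the centre are A, C, D — 3 points.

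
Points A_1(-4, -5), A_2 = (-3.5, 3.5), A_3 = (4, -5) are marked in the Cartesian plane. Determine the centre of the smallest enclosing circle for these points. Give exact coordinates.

(0, -33/34)

Side lengths²: A_1A_2² = 72.5, A_1A_3² = 64, A_2A_3² = 128.5.
Since A_2A_3² = 128.5 < 72.5 + 64 = 136.5, the triangle is acute, so the smallest enclosing circle is the circumcircle.
Circumcentre = (0, -33/34), r² = 37265/1156.
Centre = (0, -33/34).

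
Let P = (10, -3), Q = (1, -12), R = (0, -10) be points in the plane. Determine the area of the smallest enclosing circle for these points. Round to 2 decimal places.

127.23

Side lengths²: PQ² = 162, PR² = 149, QR² = 5.
Since PQ² = 162 ≥ 149 + 5 = 154, the angle opposite PQ is not acute, so the smallest enclosing circle has PQ as diameter.
Centre = midpoint of PQ = (5.5, -7.5), r² = 162/4 = 40.5.
Area = π·r² = π·40.5 ≈ 127.23.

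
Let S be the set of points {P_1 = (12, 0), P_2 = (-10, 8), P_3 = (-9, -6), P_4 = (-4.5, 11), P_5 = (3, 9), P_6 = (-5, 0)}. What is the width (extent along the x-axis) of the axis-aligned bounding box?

max x = 12, min x = -10, so width = 22.

22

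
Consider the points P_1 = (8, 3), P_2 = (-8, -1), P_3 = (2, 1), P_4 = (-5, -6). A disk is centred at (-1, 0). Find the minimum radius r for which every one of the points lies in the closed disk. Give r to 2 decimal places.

9.49

The required radius is the distance from (-1, 0) to the farthest point.
Squared distances: 90, 50, 10, 52.
Maximum is 90, attained at P_1.
r = √90 ≈ 9.49.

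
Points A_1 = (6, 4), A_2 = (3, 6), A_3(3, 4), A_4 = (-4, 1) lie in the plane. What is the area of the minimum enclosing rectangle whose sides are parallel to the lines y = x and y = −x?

In coordinates u = x + y, v = x − y the rectangle is axis-aligned; the map (x,y)→(u,v) scales areas by 2.
u-values: 10, 9, 7, -3; range = 10 − (-3) = 13.
v-values: 2, -3, -1, -5; range = 2 − (-5) = 7.
Area = (13 × 7) / 2 = 45.5.

45.5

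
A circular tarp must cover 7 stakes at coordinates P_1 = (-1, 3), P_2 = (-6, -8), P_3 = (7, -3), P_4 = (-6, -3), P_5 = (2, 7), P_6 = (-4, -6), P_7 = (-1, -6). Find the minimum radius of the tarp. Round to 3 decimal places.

8.540

A smallest enclosing disk is always determined by at most three of the input points on its boundary.
The minimum enclosing circle is determined by three boundary points: P_2, P_3, P_5.
Their circumcentre is (-79/62, -55/62) with r² = 140165/1922.
The farthest remaining point P_6 is at distance² 64525/1922 ≤ 140165/1922.
r = √(140165/1922) ≈ 8.540.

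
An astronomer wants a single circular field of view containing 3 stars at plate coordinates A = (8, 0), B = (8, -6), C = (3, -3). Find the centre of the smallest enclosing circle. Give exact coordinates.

(6.4, -3)

Side lengths²: AB² = 36, AC² = 34, BC² = 34.
Since AB² = 36 < 34 + 34 = 68, the triangle is acute, so the smallest enclosing circle is the circumcircle.
Circumcentre = (6.4, -3), r² = 11.56.
Centre = (6.4, -3).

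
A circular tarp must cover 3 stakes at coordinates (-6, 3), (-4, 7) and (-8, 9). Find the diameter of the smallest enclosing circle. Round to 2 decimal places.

6.32

Call the three points A, B, C in the order given.
Side lengths²: AB² = 20, AC² = 40, BC² = 20.
Since AC² = 40 ≥ 20 + 20 = 40, the angle opposite AC is not acute, so the smallest enclosing circle has AC as diameter.
Centre = midpoint of AC = (-7, 6), r² = 40/4 = 10.
Diameter = 2r = 2√10 ≈ 6.32.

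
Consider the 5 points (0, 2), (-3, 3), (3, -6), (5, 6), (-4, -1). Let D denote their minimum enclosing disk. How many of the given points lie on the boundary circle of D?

3

The minimum enclosing circle of a finite set is fixed by two of the points (as a diameter) or three (as a circumcircle).
The minimum enclosing circle is determined by three boundary points: (3, -6), (5, 6), (-4, -1).
Their circumcentre is (104/47, 14/47) with r² = 88985/2209.
The farthest remaining point (-3, 3) is at distance² 76154/2209 ≤ 88985/2209.
The points at distance exactly r from the centre are (3, -6), (5, 6), (-4, -1) — 3 points.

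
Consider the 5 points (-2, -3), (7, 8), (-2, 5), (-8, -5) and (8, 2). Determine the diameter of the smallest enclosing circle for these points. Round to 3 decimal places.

The minimum enclosing circle of a finite set is fixed by two of the points (as a diameter) or three (as a circumcircle).
The farthest pair is (7, 8)–(-8, -5) with squared distance 394. The circle on this segment as diameter has centre (-0.5, 1.5) and r² = 394/4 = 98.5.
Check (-2, -3): distance² to centre = 22.5 ≤ 98.5, so it lies inside.
All remaining points lie in this disk, and no smaller disk contains both endpoints, so this is the minimum enclosing circle.
Diameter = 2r = 2√(98.5) ≈ 19.849.

19.849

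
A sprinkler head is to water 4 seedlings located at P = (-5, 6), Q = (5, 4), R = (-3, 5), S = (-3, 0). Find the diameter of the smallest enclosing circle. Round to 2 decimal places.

The minimum enclosing circle is determined by three boundary points: P, Q, S.
Their circumcentre is (-1/7, 30/7) with r² = 1300/49.
The farthest remaining point R is at distance² 425/49 ≤ 1300/49.
Diameter = 2r = 2√(1300/49) ≈ 10.30.

10.30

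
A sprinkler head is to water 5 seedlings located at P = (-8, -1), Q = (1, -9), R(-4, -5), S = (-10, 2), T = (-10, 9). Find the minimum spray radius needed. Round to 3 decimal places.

The minimum enclosing circle of a finite set is fixed by two of the points (as a diameter) or three (as a circumcircle).
The farthest pair is Q–T with squared distance 445. The circle on this segment as diameter has centre (-4.5, 0) and r² = 445/4 = 111.25.
Check P: distance² to centre = 13.25 ≤ 111.25, so it lies inside.
All remaining points lie in this disk, and no smaller disk contains both endpoints, so this is the minimum enclosing circle.
r = √(111.25) ≈ 10.548.

10.548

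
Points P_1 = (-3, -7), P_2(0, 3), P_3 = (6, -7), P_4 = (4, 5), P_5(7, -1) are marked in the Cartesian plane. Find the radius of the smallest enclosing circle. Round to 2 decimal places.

The minimum enclosing circle of a finite set is fixed by two of the points (as a diameter) or three (as a circumcircle).
The minimum enclosing circle is determined by three boundary points: P_1, P_3, P_4.
Their circumcentre is (1.5, -19/12) with r² = 7141/144.
The farthest remaining point P_5 is at distance² 4405/144 ≤ 7141/144.
r = √(7141/144) ≈ 7.04.

7.04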